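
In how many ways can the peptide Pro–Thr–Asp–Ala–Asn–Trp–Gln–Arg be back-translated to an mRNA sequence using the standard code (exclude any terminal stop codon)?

Pro: 4 codons.
Thr: 4 codons.
Asp: 2 codons.
Ala: 4 codons.
Asn: 2 codons.
Trp: 1 codon.
Gln: 2 codons.
Arg: 6 codons.
4 × 4 × 2 × 4 × 2 × 1 × 2 × 6 = 3072.

3072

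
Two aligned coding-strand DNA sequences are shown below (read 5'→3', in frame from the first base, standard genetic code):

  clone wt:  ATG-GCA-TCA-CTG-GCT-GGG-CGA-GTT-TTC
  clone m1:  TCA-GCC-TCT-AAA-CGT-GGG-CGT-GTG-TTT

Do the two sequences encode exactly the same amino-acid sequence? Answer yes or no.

Codon 1: ATG Met / TCA Ser — nonsynonymous.
Codon 2: GCA Ala / GCC Ala — synonymous.
Codon 3: TCA Ser / TCT Ser — synonymous.
Codon 4: CTG Leu / AAA Lys — nonsynonymous.
Codon 5: GCT Ala / CGT Arg — nonsynonymous.
Codon 6: GGG Gly / GGG Gly — identical.
Codon 7: CGA Arg / CGT Arg — synonymous.
Codon 8: GTT Val / GTG Val — synonymous.
Codon 9: TTC Phe / TTT Phe — synonymous.
Nonsynonymous differences: 3 → different protein.

no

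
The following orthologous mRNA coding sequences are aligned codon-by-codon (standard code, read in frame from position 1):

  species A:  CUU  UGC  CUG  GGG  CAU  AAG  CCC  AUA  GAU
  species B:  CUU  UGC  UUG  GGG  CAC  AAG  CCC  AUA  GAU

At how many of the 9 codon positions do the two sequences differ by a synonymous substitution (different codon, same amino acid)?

Codon 1: CUU Leu / CUU Leu — identical.
Codon 2: UGC Cys / UGC Cys — identical.
Codon 3: CUG Leu / UUG Leu — synonymous.
Codon 4: GGG Gly / GGG Gly — identical.
Codon 5: CAU His / CAC His — synonymous.
Codon 6: AAG Lys / AAG Lys — identical.
Codon 7: CCC Pro / CCC Pro — identical.
Codon 8: AUA Ile / AUA Ile — identical.
Codon 9: GAU Asp / GAU Asp — identical.
Synonymous differences: 2.

2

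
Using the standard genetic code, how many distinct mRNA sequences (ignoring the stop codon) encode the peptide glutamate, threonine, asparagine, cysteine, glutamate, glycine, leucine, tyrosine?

Glu: 2 codons.
Thr: 4 codons.
Asn: 2 codons.
Cys: 2 codons.
Glu: 2 codons.
Gly: 4 codons.
Leu: 6 codons.
Tyr: 2 codons.
2 × 4 × 2 × 2 × 2 × 4 × 6 × 2 = 3072.

3072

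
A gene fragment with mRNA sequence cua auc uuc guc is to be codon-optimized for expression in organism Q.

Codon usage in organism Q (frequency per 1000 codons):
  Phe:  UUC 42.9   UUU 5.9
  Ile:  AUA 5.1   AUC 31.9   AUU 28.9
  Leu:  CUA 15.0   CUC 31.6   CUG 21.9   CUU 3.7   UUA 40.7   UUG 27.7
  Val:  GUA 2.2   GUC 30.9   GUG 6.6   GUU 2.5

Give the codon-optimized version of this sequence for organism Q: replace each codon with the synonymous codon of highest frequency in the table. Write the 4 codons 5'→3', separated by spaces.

Codon 1 (Leu): best is UUA at 40.7.
Codon 2 (Ile): best is AUC at 31.9.
Codon 3 (Phe): best is UUC at 42.9.
Codon 4 (Val): best is GUC at 30.9.

UUA AUC UUC GUC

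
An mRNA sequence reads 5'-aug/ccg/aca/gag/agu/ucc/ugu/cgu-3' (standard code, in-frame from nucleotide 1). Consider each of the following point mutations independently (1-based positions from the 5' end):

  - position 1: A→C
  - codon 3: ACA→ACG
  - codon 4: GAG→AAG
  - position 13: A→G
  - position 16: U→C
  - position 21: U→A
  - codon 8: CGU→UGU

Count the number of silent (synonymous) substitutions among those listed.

1

Codon 1: AUG (Met) → CUG (Leu) — missense.
Codon 3: ACA (Thr) → ACG (Thr) — synonymous.
Codon 4: GAG (Glu) → AAG (Lys) — missense.
Codon 5: AGU (Ser) → GGU (Gly) — missense.
Codon 6: UCC (Ser) → CCC (Pro) — missense.
Codon 7: UGU (Cys) → UGA (Stop) — nonsense.
Codon 8: CGU (Arg) → UGU (Cys) — missense.
Synonymous: 1 of 7.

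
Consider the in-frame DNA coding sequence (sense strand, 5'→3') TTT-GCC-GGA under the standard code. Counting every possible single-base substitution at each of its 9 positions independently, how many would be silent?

Codon 1 (TTT, Phe): 1 synonymous substitution.
Codon 2 (GCC, Ala): 3 synonymous substitutions.
Codon 3 (GGA, Gly): 3 synonymous substitutions.
Total: 1 + 3 + 3 = 7.

7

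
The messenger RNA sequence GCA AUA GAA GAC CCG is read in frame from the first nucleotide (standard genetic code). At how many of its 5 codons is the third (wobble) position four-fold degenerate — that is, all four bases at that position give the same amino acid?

2

Codon 1 GCA (Ala): third position 4-fold.
Codon 2 AUA (Ile): third position 3-fold.
Codon 3 GAA (Glu): third position 2-fold.
Codon 4 GAC (Asp): third position 2-fold.
Codon 5 CCG (Pro): third position 4-fold.
Four-fold degenerate third positions: 2.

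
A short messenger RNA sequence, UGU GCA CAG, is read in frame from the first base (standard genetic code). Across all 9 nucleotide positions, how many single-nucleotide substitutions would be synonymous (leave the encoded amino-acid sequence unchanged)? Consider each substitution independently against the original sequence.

Codon 1 (UGU, Cys): 1 synonymous substitution.
Codon 2 (GCA, Ala): 3 synonymous substitutions.
Codon 3 (CAG, Gln): 1 synonymous substitution.
Total: 1 + 3 + 1 = 5.

5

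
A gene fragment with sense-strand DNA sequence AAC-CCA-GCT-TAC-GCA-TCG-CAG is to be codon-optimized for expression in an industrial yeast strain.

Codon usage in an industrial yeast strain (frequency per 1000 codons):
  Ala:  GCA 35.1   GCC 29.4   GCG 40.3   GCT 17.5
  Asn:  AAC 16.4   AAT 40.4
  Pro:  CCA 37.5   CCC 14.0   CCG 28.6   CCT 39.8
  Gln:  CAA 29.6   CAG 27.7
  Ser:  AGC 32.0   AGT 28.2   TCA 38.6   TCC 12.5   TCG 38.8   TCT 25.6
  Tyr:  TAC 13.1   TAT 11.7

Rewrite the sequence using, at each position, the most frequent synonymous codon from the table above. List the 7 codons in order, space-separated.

Codon 1 (Asn): best is AAT at 40.4.
Codon 2 (Pro): best is CCT at 39.8.
Codon 3 (Ala): best is GCG at 40.3.
Codon 4 (Tyr): best is TAC at 13.1.
Codon 5 (Ala): best is GCG at 40.3.
Codon 6 (Ser): best is TCG at 38.8.
Codon 7 (Gln): best is CAA at 29.6.

AAT CCT GCG TAC GCG TCG CAA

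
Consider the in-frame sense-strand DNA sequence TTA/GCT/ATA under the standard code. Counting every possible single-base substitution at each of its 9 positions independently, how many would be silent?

7

Codon 1 (TTA, Leu): 2 synonymous substitutions.
Codon 2 (GCT, Ala): 3 synonymous substitutions.
Codon 3 (ATA, Ile): 2 synonymous substitutions.
Total: 2 + 3 + 2 = 7.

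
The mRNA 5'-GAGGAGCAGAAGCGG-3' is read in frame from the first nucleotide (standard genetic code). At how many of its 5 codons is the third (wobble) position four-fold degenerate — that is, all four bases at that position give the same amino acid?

1

Codon 1 GAG (Glu): third position 2-fold.
Codon 2 GAG (Glu): third position 2-fold.
Codon 3 CAG (Gln): third position 2-fold.
Codon 4 AAG (Lys): third position 2-fold.
Codon 5 CGG (Arg): third position 4-fold.
Four-fold degenerate third positions: 1.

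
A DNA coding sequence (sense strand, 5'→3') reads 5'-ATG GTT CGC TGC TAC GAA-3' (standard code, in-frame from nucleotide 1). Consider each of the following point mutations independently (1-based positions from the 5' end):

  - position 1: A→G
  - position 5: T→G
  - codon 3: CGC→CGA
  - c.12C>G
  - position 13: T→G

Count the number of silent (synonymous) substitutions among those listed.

1

Codon 1: ATG (Met) → GTG (Val) — missense.
Codon 2: GTT (Val) → GGT (Gly) — missense.
Codon 3: CGC (Arg) → CGA (Arg) — synonymous.
Codon 4: TGC (Cys) → TGG (Trp) — missense.
Codon 5: TAC (Tyr) → GAC (Asp) — missense.
Synonymous: 1 of 5.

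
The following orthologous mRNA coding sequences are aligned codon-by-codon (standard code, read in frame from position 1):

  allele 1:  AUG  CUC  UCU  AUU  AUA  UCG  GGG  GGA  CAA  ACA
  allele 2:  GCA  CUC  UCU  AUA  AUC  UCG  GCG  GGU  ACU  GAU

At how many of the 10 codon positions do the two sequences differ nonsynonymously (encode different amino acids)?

4

Codon 1: AUG Met / GCA Ala — nonsynonymous.
Codon 2: CUC Leu / CUC Leu — identical.
Codon 3: UCU Ser / UCU Ser — identical.
Codon 4: AUU Ile / AUA Ile — synonymous.
Codon 5: AUA Ile / AUC Ile — synonymous.
Codon 6: UCG Ser / UCG Ser — identical.
Codon 7: GGG Gly / GCG Ala — nonsynonymous.
Codon 8: GGA Gly / GGU Gly — synonymous.
Codon 9: CAA Gln / ACU Thr — nonsynonymous.
Codon 10: ACA Thr / GAU Asp — nonsynonymous.
Nonsynonymous differences: 4.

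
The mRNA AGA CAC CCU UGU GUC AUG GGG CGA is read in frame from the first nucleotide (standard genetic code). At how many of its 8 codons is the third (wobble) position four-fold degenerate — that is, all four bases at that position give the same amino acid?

Codon 1 AGA (Arg): third position 2-fold.
Codon 2 CAC (His): third position 2-fold.
Codon 3 CCU (Pro): third position 4-fold.
Codon 4 UGU (Cys): third position 2-fold.
Codon 5 GUC (Val): third position 4-fold.
Codon 6 AUG (Met): third position 1-fold.
Codon 7 GGG (Gly): third position 4-fold.
Codon 8 CGA (Arg): third position 4-fold.
Four-fold degenerate third positions: 4.

4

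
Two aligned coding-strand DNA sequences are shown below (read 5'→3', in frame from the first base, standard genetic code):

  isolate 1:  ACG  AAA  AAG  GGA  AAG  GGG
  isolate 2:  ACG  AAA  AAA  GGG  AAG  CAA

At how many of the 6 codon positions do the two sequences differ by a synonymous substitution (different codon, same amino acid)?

Codon 1: ACG Thr / ACG Thr — identical.
Codon 2: AAA Lys / AAA Lys — identical.
Codon 3: AAG Lys / AAA Lys — synonymous.
Codon 4: GGA Gly / GGG Gly — synonymous.
Codon 5: AAG Lys / AAG Lys — identical.
Codon 6: GGG Gly / CAA Gln — nonsynonymous.
Synonymous differences: 2.

2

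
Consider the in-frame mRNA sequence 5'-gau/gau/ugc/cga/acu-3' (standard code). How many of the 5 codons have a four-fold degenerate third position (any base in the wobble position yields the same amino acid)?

Codon 1 GAU (Asp): third position 2-fold.
Codon 2 GAU (Asp): third position 2-fold.
Codon 3 UGC (Cys): third position 2-fold.
Codon 4 CGA (Arg): third position 4-fold.
Codon 5 ACU (Thr): third position 4-fold.
Four-fold degenerate third positions: 2.

2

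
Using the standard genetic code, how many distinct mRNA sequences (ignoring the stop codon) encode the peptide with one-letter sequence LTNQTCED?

3072

Leu: 6 codons.
Thr: 4 codons.
Asn: 2 codons.
Gln: 2 codons.
Thr: 4 codons.
Cys: 2 codons.
Glu: 2 codons.
Asp: 2 codons.
6 × 4 × 2 × 2 × 4 × 2 × 2 × 2 = 3072.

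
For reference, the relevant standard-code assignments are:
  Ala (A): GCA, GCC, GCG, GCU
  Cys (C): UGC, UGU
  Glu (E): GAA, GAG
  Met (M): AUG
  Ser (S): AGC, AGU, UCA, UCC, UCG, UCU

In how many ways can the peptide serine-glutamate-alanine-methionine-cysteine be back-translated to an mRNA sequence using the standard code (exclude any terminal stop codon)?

96

Ser: 6 codons.
Glu: 2 codons.
Ala: 4 codons.
Met: 1 codon.
Cys: 2 codons.
6 × 2 × 4 × 1 × 2 = 96.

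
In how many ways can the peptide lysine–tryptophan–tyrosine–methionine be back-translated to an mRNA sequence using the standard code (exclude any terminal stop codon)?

4

Lys: 2 codons.
Trp: 1 codon.
Tyr: 2 codons.
Met: 1 codon.
2 × 1 × 2 × 1 = 4.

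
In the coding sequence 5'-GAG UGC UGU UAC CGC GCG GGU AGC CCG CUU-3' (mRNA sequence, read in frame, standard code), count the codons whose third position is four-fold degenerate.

Codon 1 GAG (Glu): third position 2-fold.
Codon 2 UGC (Cys): third position 2-fold.
Codon 3 UGU (Cys): third position 2-fold.
Codon 4 UAC (Tyr): third position 2-fold.
Codon 5 CGC (Arg): third position 4-fold.
Codon 6 GCG (Ala): third position 4-fold.
Codon 7 GGU (Gly): third position 4-fold.
Codon 8 AGC (Ser): third position 2-fold.
Codon 9 CCG (Pro): third position 4-fold.
Codon 10 CUU (Leu): third position 4-fold.
Four-fold degenerate third positions: 5.

5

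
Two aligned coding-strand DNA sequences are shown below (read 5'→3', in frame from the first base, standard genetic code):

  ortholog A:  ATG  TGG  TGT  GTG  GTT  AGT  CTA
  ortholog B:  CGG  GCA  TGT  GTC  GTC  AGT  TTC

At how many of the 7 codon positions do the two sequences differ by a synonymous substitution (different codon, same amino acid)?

2

Codon 1: ATG Met / CGG Arg — nonsynonymous.
Codon 2: TGG Trp / GCA Ala — nonsynonymous.
Codon 3: TGT Cys / TGT Cys — identical.
Codon 4: GTG Val / GTC Val — synonymous.
Codon 5: GTT Val / GTC Val — synonymous.
Codon 6: AGT Ser / AGT Ser — identical.
Codon 7: CTA Leu / TTC Phe — nonsynonymous.
Synonymous differences: 2.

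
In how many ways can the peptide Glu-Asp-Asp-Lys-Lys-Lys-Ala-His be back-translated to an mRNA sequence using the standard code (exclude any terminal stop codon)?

512

Glu: 2 codons.
Asp: 2 codons.
Asp: 2 codons.
Lys: 2 codons.
Lys: 2 codons.
Lys: 2 codons.
Ala: 4 codons.
His: 2 codons.
2 × 2 × 2 × 2 × 2 × 2 × 4 × 2 = 512.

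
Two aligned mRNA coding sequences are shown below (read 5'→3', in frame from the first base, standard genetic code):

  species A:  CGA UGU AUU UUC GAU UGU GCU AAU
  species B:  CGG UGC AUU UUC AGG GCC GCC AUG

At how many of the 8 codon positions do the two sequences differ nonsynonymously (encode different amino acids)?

3

Codon 1: CGA Arg / CGG Arg — synonymous.
Codon 2: UGU Cys / UGC Cys — synonymous.
Codon 3: AUU Ile / AUU Ile — identical.
Codon 4: UUC Phe / UUC Phe — identical.
Codon 5: GAU Asp / AGG Arg — nonsynonymous.
Codon 6: UGU Cys / GCC Ala — nonsynonymous.
Codon 7: GCU Ala / GCC Ala — synonymous.
Codon 8: AAU Asn / AUG Met — nonsynonymous.
Nonsynonymous differences: 3.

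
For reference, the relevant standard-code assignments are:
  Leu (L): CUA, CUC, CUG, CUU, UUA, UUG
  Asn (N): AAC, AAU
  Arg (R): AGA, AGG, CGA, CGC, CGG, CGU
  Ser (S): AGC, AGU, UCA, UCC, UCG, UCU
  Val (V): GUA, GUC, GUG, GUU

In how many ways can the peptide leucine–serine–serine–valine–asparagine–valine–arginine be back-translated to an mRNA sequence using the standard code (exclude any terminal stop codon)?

Leu: 6 codons.
Ser: 6 codons.
Ser: 6 codons.
Val: 4 codons.
Asn: 2 codons.
Val: 4 codons.
Arg: 6 codons.
6 × 6 × 6 × 4 × 2 × 4 × 6 = 41472.

41472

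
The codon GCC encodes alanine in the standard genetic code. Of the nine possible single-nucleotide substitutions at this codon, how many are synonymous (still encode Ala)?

3

Position 1: none → 0 synonymous.
Position 2: none → 0 synonymous.
Position 3: GCU, GCA, GCG → 3 synonymous.
Total: 0 + 0 + 3 = 3.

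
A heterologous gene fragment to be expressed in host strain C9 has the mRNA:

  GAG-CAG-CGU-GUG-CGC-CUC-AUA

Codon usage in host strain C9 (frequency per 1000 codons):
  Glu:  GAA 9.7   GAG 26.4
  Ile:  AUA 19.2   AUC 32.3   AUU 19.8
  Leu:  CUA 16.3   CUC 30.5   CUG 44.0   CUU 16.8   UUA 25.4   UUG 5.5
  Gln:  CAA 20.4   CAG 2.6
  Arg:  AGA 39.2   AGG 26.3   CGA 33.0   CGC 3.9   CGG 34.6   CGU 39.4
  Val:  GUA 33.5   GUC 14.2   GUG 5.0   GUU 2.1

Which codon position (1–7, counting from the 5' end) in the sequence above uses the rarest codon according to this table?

2

Codon 1 GAG (Glu): 26.4 per 1000.
Codon 2 CAG (Gln): 2.6 per 1000.
Codon 3 CGU (Arg): 39.4 per 1000.
Codon 4 GUG (Val): 5.0 per 1000.
Codon 5 CGC (Arg): 3.9 per 1000.
Codon 6 CUC (Leu): 30.5 per 1000.
Codon 7 AUA (Ile): 19.2 per 1000.
Lowest frequency is 2.6 at codon 2.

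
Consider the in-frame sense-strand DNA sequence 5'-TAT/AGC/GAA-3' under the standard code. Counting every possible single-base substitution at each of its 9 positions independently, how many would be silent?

Codon 1 (TAT, Tyr): 1 synonymous substitution.
Codon 2 (AGC, Ser): 1 synonymous substitution.
Codon 3 (GAA, Glu): 1 synonymous substitution.
Total: 1 + 1 + 1 = 3.

3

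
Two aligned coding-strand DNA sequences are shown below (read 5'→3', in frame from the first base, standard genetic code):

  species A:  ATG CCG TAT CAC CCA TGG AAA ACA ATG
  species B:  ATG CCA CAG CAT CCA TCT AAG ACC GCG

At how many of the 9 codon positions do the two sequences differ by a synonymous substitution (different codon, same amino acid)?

4

Codon 1: ATG Met / ATG Met — identical.
Codon 2: CCG Pro / CCA Pro — synonymous.
Codon 3: TAT Tyr / CAG Gln — nonsynonymous.
Codon 4: CAC His / CAT His — synonymous.
Codon 5: CCA Pro / CCA Pro — identical.
Codon 6: TGG Trp / TCT Ser — nonsynonymous.
Codon 7: AAA Lys / AAG Lys — synonymous.
Codon 8: ACA Thr / ACC Thr — synonymous.
Codon 9: ATG Met / GCG Ala — nonsynonymous.
Synonymous differences: 4.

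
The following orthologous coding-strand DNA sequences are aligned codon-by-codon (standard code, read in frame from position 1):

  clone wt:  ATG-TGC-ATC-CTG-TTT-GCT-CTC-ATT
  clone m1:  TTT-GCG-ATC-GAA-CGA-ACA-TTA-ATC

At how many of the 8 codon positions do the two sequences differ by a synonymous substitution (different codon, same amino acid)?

Codon 1: ATG Met / TTT Phe — nonsynonymous.
Codon 2: TGC Cys / GCG Ala — nonsynonymous.
Codon 3: ATC Ile / ATC Ile — identical.
Codon 4: CTG Leu / GAA Glu — nonsynonymous.
Codon 5: TTT Phe / CGA Arg — nonsynonymous.
Codon 6: GCT Ala / ACA Thr — nonsynonymous.
Codon 7: CTC Leu / TTA Leu — synonymous.
Codon 8: ATT Ile / ATC Ile — synonymous.
Synonymous differences: 2.

2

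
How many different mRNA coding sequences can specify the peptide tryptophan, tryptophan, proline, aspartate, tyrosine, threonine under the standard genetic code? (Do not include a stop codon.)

64

Trp: 1 codon.
Trp: 1 codon.
Pro: 4 codons.
Asp: 2 codons.
Tyr: 2 codons.
Thr: 4 codons.
1 × 1 × 4 × 2 × 2 × 4 = 64.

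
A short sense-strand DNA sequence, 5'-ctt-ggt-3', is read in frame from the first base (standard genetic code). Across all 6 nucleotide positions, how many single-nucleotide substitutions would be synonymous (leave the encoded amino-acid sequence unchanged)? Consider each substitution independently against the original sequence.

Codon 1 (CTT, Leu): 3 synonymous substitutions.
Codon 2 (GGT, Gly): 3 synonymous substitutions.
Total: 3 + 3 = 6.

6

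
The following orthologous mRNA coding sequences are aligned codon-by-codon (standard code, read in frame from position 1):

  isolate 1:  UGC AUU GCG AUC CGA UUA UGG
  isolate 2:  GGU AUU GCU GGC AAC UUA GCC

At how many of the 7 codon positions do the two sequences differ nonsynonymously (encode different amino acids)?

Codon 1: UGC Cys / GGU Gly — nonsynonymous.
Codon 2: AUU Ile / AUU Ile — identical.
Codon 3: GCG Ala / GCU Ala — synonymous.
Codon 4: AUC Ile / GGC Gly — nonsynonymous.
Codon 5: CGA Arg / AAC Asn — nonsynonymous.
Codon 6: UUA Leu / UUA Leu — identical.
Codon 7: UGG Trp / GCC Ala — nonsynonymous.
Nonsynonymous differences: 4.

4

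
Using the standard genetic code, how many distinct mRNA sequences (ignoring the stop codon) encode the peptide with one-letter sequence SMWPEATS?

4608

Ser: 6 codons.
Met: 1 codon.
Trp: 1 codon.
Pro: 4 codons.
Glu: 2 codons.
Ala: 4 codons.
Thr: 4 codons.
Ser: 6 codons.
6 × 1 × 1 × 4 × 2 × 4 × 4 × 6 = 4608.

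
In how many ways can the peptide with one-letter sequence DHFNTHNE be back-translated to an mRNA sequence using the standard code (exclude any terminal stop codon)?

512

Asp: 2 codons.
His: 2 codons.
Phe: 2 codons.
Asn: 2 codons.
Thr: 4 codons.
His: 2 codons.
Asn: 2 codons.
Glu: 2 codons.
2 × 2 × 2 × 2 × 4 × 2 × 2 × 2 = 512.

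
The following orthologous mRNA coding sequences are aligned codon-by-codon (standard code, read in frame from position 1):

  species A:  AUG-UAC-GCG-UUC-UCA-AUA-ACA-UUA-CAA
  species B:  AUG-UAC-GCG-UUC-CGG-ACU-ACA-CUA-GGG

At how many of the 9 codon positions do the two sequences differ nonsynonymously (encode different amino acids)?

Codon 1: AUG Met / AUG Met — identical.
Codon 2: UAC Tyr / UAC Tyr — identical.
Codon 3: GCG Ala / GCG Ala — identical.
Codon 4: UUC Phe / UUC Phe — identical.
Codon 5: UCA Ser / CGG Arg — nonsynonymous.
Codon 6: AUA Ile / ACU Thr — nonsynonymous.
Codon 7: ACA Thr / ACA Thr — identical.
Codon 8: UUA Leu / CUA Leu — synonymous.
Codon 9: CAA Gln / GGG Gly — nonsynonymous.
Nonsynonymous differences: 3.

3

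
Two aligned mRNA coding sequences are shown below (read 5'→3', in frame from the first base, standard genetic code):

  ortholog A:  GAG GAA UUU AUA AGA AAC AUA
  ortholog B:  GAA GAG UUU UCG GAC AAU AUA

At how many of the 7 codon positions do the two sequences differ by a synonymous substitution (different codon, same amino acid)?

Codon 1: GAG Glu / GAA Glu — synonymous.
Codon 2: GAA Glu / GAG Glu — synonymous.
Codon 3: UUU Phe / UUU Phe — identical.
Codon 4: AUA Ile / UCG Ser — nonsynonymous.
Codon 5: AGA Arg / GAC Asp — nonsynonymous.
Codon 6: AAC Asn / AAU Asn — synonymous.
Codon 7: AUA Ile / AUA Ile — identical.
Synonymous differences: 3.

3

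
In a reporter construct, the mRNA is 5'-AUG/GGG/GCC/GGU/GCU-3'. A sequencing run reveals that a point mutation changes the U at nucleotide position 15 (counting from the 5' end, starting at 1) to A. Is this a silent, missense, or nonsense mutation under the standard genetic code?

silent

Position 15 falls in codon 5: GCU → Ala.
After the substitution the codon is GCA → Ala.
Both encode Ala, so the change is synonymous.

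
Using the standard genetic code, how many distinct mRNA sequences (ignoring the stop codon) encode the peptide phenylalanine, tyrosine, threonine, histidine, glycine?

Phe: 2 codons.
Tyr: 2 codons.
Thr: 4 codons.
His: 2 codons.
Gly: 4 codons.
2 × 2 × 4 × 2 × 4 = 128.

128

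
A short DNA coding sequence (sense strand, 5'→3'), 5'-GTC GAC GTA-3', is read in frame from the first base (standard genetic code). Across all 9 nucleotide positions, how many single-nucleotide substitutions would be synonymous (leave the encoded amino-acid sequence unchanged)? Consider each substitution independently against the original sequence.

Codon 1 (GTC, Val): 3 synonymous substitutions.
Codon 2 (GAC, Asp): 1 synonymous substitution.
Codon 3 (GTA, Val): 3 synonymous substitutions.
Total: 3 + 1 + 3 = 7.

7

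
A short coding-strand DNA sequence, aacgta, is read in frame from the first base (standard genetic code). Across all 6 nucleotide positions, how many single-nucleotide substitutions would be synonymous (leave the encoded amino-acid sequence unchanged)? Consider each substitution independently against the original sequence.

4

Codon 1 (AAC, Asn): 1 synonymous substitution.
Codon 2 (GTA, Val): 3 synonymous substitutions.
Total: 1 + 3 = 4.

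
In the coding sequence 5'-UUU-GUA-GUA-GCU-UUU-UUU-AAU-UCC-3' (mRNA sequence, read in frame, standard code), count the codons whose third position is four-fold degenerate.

Codon 1 UUU (Phe): third position 2-fold.
Codon 2 GUA (Val): third position 4-fold.
Codon 3 GUA (Val): third position 4-fold.
Codon 4 GCU (Ala): third position 4-fold.
Codon 5 UUU (Phe): third position 2-fold.
Codon 6 UUU (Phe): third position 2-fold.
Codon 7 AAU (Asn): third position 2-fold.
Codon 8 UCC (Ser): third position 4-fold.
Four-fold degenerate third positions: 4.

4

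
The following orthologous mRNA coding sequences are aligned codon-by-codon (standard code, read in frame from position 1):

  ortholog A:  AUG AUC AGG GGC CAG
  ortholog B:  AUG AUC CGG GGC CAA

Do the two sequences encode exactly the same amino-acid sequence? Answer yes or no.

yes

Codon 1: AUG Met / AUG Met — identical.
Codon 2: AUC Ile / AUC Ile — identical.
Codon 3: AGG Arg / CGG Arg — synonymous.
Codon 4: GGC Gly / GGC Gly — identical.
Codon 5: CAG Gln / CAA Gln — synonymous.
Nonsynonymous differences: 0 → same protein.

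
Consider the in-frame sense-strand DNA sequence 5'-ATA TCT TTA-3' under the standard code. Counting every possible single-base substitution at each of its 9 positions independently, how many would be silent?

Codon 1 (ATA, Ile): 2 synonymous substitutions.
Codon 2 (TCT, Ser): 3 synonymous substitutions.
Codon 3 (TTA, Leu): 2 synonymous substitutions.
Total: 2 + 3 + 2 = 7.

7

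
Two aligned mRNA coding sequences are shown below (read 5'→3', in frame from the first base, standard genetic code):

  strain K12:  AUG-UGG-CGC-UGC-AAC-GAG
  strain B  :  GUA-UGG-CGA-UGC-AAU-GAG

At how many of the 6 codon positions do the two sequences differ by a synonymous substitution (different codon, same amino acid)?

Codon 1: AUG Met / GUA Val — nonsynonymous.
Codon 2: UGG Trp / UGG Trp — identical.
Codon 3: CGC Arg / CGA Arg — synonymous.
Codon 4: UGC Cys / UGC Cys — identical.
Codon 5: AAC Asn / AAU Asn — synonymous.
Codon 6: GAG Glu / GAG Glu — identical.
Synonymous differences: 2.

2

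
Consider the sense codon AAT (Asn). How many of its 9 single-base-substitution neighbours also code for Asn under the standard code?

Position 1: none → 0 synonymous.
Position 2: none → 0 synonymous.
Position 3: AAC → 1 synonymous.
Total: 0 + 0 + 1 = 1.

1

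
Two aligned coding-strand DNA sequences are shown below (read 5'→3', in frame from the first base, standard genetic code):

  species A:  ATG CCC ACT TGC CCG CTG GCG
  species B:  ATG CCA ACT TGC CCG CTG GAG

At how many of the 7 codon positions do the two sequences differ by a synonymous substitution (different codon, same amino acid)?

Codon 1: ATG Met / ATG Met — identical.
Codon 2: CCC Pro / CCA Pro — synonymous.
Codon 3: ACT Thr / ACT Thr — identical.
Codon 4: TGC Cys / TGC Cys — identical.
Codon 5: CCG Pro / CCG Pro — identical.
Codon 6: CTG Leu / CTG Leu — identical.
Codon 7: GCG Ala / GAG Glu — nonsynonymous.
Synonymous differences: 1.

1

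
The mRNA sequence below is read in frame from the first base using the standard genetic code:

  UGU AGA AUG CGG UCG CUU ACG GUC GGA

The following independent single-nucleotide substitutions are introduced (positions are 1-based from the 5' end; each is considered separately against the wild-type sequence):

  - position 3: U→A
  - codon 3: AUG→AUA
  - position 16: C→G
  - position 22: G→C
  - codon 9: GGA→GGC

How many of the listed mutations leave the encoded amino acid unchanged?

1

Codon 1: UGU (Cys) → UGA (Stop) — nonsense.
Codon 3: AUG (Met) → AUA (Ile) — missense.
Codon 6: CUU (Leu) → GUU (Val) — missense.
Codon 8: GUC (Val) → CUC (Leu) — missense.
Codon 9: GGA (Gly) → GGC (Gly) — synonymous.
Synonymous: 1 of 5.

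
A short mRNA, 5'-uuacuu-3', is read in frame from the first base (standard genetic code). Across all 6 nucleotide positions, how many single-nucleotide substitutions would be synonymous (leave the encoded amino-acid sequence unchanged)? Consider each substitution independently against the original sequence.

5

Codon 1 (UUA, Leu): 2 synonymous substitutions.
Codon 2 (CUU, Leu): 3 synonymous substitutions.
Total: 2 + 3 = 5.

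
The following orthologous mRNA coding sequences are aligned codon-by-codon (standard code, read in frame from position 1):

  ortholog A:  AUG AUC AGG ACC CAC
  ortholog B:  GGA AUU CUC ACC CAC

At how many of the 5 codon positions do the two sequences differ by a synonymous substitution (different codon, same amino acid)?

Codon 1: AUG Met / GGA Gly — nonsynonymous.
Codon 2: AUC Ile / AUU Ile — synonymous.
Codon 3: AGG Arg / CUC Leu — nonsynonymous.
Codon 4: ACC Thr / ACC Thr — identical.
Codon 5: CAC His / CAC His — identical.
Synonymous differences: 1.

1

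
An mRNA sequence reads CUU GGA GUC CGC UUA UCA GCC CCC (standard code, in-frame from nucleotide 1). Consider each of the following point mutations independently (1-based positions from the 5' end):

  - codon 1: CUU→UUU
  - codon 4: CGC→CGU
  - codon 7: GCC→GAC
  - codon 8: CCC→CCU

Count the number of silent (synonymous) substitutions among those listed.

2

Codon 1: CUU (Leu) → UUU (Phe) — missense.
Codon 4: CGC (Arg) → CGU (Arg) — synonymous.
Codon 7: GCC (Ala) → GAC (Asp) — missense.
Codon 8: CCC (Pro) → CCU (Pro) — synonymous.
Synonymous: 2 of 4.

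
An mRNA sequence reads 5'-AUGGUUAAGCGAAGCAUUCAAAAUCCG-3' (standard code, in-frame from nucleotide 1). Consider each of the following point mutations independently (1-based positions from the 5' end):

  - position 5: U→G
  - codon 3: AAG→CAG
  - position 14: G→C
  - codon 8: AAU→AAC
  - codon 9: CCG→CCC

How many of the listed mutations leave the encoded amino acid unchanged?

Codon 2: GUU (Val) → GGU (Gly) — missense.
Codon 3: AAG (Lys) → CAG (Gln) — missense.
Codon 5: AGC (Ser) → ACC (Thr) — missense.
Codon 8: AAU (Asn) → AAC (Asn) — synonymous.
Codon 9: CCG (Pro) → CCC (Pro) — synonymous.
Synonymous: 2 of 5.

2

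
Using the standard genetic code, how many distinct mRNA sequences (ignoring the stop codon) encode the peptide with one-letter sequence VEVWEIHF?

Val: 4 codons.
Glu: 2 codons.
Val: 4 codons.
Trp: 1 codon.
Glu: 2 codons.
Ile: 3 codons.
His: 2 codons.
Phe: 2 codons.
4 × 2 × 4 × 1 × 2 × 3 × 2 × 2 = 768.

768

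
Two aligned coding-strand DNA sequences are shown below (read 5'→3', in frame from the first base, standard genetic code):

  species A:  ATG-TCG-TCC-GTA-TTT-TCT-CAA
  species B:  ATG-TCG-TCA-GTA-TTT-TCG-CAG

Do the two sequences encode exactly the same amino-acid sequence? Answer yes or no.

yes

Codon 1: ATG Met / ATG Met — identical.
Codon 2: TCG Ser / TCG Ser — identical.
Codon 3: TCC Ser / TCA Ser — synonymous.
Codon 4: GTA Val / GTA Val — identical.
Codon 5: TTT Phe / TTT Phe — identical.
Codon 6: TCT Ser / TCG Ser — synonymous.
Codon 7: CAA Gln / CAG Gln — synonymous.
Nonsynonymous differences: 0 → same protein.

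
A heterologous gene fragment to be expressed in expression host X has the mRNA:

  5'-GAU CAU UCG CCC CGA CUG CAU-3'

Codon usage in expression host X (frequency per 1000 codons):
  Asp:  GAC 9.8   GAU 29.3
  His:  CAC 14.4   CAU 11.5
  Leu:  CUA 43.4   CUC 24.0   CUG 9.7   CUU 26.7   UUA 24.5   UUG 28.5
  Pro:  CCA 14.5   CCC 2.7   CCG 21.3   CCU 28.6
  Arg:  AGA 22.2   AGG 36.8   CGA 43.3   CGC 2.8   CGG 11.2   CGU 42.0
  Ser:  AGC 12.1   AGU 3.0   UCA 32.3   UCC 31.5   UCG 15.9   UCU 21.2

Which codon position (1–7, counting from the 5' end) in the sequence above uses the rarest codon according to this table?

Codon 1 GAU (Asp): 29.3 per 1000.
Codon 2 CAU (His): 11.5 per 1000.
Codon 3 UCG (Ser): 15.9 per 1000.
Codon 4 CCC (Pro): 2.7 per 1000.
Codon 5 CGA (Arg): 43.3 per 1000.
Codon 6 CUG (Leu): 9.7 per 1000.
Codon 7 CAU (His): 11.5 per 1000.
Lowest frequency is 2.7 at codon 4.

4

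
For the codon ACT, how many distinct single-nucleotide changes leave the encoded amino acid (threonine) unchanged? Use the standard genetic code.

Position 1: none → 0 synonymous.
Position 2: none → 0 synonymous.
Position 3: ACC, ACA, ACG → 3 synonymous.
Total: 0 + 0 + 3 = 3.

3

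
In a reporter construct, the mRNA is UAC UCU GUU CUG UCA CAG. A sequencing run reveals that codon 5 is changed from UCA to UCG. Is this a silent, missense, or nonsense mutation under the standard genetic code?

silent

Position 15 falls in codon 5: UCA → Ser.
After the substitution the codon is UCG → Ser.
Both encode Ser, so the change is synonymous.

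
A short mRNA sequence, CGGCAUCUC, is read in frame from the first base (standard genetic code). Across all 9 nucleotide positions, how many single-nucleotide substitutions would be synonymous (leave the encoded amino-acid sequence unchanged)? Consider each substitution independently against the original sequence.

8

Codon 1 (CGG, Arg): 4 synonymous substitutions.
Codon 2 (CAU, His): 1 synonymous substitution.
Codon 3 (CUC, Leu): 3 synonymous substitutions.
Total: 4 + 1 + 3 = 8.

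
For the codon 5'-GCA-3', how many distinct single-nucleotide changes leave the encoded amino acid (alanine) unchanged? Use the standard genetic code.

3

Position 1: none → 0 synonymous.
Position 2: none → 0 synonymous.
Position 3: GCT, GCC, GCG → 3 synonymous.
Total: 0 + 0 + 3 = 3.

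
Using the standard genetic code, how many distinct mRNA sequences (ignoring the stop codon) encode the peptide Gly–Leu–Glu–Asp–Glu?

Gly: 4 codons.
Leu: 6 codons.
Glu: 2 codons.
Asp: 2 codons.
Glu: 2 codons.
4 × 6 × 2 × 2 × 2 = 192.

192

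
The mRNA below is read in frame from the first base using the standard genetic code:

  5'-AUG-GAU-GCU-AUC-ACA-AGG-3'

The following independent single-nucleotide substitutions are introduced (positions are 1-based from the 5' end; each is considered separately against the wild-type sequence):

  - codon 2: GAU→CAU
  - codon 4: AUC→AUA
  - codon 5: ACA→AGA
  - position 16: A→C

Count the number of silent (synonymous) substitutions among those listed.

2

Codon 2: GAU (Asp) → CAU (His) — missense.
Codon 4: AUC (Ile) → AUA (Ile) — synonymous.
Codon 5: ACA (Thr) → AGA (Arg) — missense.
Codon 6: AGG (Arg) → CGG (Arg) — synonymous.
Synonymous: 2 of 4.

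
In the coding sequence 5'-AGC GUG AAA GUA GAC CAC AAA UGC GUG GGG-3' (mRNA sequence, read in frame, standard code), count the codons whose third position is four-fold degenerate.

4

Codon 1 AGC (Ser): third position 2-fold.
Codon 2 GUG (Val): third position 4-fold.
Codon 3 AAA (Lys): third position 2-fold.
Codon 4 GUA (Val): third position 4-fold.
Codon 5 GAC (Asp): third position 2-fold.
Codon 6 CAC (His): third position 2-fold.
Codon 7 AAA (Lys): third position 2-fold.
Codon 8 UGC (Cys): third position 2-fold.
Codon 9 GUG (Val): third position 4-fold.
Codon 10 GGG (Gly): third position 4-fold.
Four-fold degenerate third positions: 4.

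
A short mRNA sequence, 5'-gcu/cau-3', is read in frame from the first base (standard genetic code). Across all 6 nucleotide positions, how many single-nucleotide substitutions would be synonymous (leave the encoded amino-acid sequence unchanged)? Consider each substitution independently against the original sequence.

Codon 1 (GCU, Ala): 3 synonymous substitutions.
Codon 2 (CAU, His): 1 synonymous substitution.
Total: 3 + 1 = 4.

4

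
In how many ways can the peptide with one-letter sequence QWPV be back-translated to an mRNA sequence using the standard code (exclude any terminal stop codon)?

32

Gln: 2 codons.
Trp: 1 codon.
Pro: 4 codons.
Val: 4 codons.
2 × 1 × 4 × 4 = 32.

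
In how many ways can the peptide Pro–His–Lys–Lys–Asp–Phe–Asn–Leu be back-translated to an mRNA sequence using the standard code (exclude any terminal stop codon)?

Pro: 4 codons.
His: 2 codons.
Lys: 2 codons.
Lys: 2 codons.
Asp: 2 codons.
Phe: 2 codons.
Asn: 2 codons.
Leu: 6 codons.
4 × 2 × 2 × 2 × 2 × 2 × 2 × 6 = 1536.

1536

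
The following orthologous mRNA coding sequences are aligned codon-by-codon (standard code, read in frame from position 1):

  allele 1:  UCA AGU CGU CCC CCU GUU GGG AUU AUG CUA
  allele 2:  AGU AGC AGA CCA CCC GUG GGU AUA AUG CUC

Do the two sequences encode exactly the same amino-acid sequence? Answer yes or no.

yes

Codon 1: UCA Ser / AGU Ser — synonymous.
Codon 2: AGU Ser / AGC Ser — synonymous.
Codon 3: CGU Arg / AGA Arg — synonymous.
Codon 4: CCC Pro / CCA Pro — synonymous.
Codon 5: CCU Pro / CCC Pro — synonymous.
Codon 6: GUU Val / GUG Val — synonymous.
Codon 7: GGG Gly / GGU Gly — synonymous.
Codon 8: AUU Ile / AUA Ile — synonymous.
Codon 9: AUG Met / AUG Met — identical.
Codon 10: CUA Leu / CUC Leu — synonymous.
Nonsynonymous differences: 0 → same protein.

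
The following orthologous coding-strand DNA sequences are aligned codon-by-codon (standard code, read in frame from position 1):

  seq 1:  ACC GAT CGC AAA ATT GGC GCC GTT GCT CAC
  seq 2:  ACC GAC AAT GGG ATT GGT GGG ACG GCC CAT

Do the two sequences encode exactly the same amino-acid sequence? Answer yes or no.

Codon 1: ACC Thr / ACC Thr — identical.
Codon 2: GAT Asp / GAC Asp — synonymous.
Codon 3: CGC Arg / AAT Asn — nonsynonymous.
Codon 4: AAA Lys / GGG Gly — nonsynonymous.
Codon 5: ATT Ile / ATT Ile — identical.
Codon 6: GGC Gly / GGT Gly — synonymous.
Codon 7: GCC Ala / GGG Gly — nonsynonymous.
Codon 8: GTT Val / ACG Thr — nonsynonymous.
Codon 9: GCT Ala / GCC Ala — synonymous.
Codon 10: CAC His / CAT His — synonymous.
Nonsynonymous differences: 4 → different protein.

no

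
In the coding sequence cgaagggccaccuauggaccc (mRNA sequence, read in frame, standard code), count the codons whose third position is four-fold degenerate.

5

Codon 1 CGA (Arg): third position 4-fold.
Codon 2 AGG (Arg): third position 2-fold.
Codon 3 GCC (Ala): third position 4-fold.
Codon 4 ACC (Thr): third position 4-fold.
Codon 5 UAU (Tyr): third position 2-fold.
Codon 6 GGA (Gly): third position 4-fold.
Codon 7 CCC (Pro): third position 4-fold.
Four-fold degenerate third positions: 5.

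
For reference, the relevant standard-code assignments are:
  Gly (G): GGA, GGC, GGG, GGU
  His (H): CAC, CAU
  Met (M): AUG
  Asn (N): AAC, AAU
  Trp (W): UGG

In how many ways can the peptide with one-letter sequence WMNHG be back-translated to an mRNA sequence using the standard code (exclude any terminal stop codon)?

Trp: 1 codon.
Met: 1 codon.
Asn: 2 codons.
His: 2 codons.
Gly: 4 codons.
1 × 1 × 2 × 2 × 4 = 16.

16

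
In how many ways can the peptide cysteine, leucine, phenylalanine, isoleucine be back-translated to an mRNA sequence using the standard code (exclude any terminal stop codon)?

Cys: 2 codons.
Leu: 6 codons.
Phe: 2 codons.
Ile: 3 codons.
2 × 6 × 2 × 3 = 72.

72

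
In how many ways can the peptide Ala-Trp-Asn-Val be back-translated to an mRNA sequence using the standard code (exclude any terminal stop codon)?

Ala: 4 codons.
Trp: 1 codon.
Asn: 2 codons.
Val: 4 codons.
4 × 1 × 2 × 4 = 32.

32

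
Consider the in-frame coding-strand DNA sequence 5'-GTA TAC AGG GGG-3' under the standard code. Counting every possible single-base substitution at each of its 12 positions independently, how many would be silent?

Codon 1 (GTA, Val): 3 synonymous substitutions.
Codon 2 (TAC, Tyr): 1 synonymous substitution.
Codon 3 (AGG, Arg): 2 synonymous substitutions.
Codon 4 (GGG, Gly): 3 synonymous substitutions.
Total: 3 + 1 + 2 + 3 = 9.

9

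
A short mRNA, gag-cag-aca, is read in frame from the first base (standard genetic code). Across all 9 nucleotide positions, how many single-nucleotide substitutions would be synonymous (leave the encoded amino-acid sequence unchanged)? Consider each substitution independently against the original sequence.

Codon 1 (GAG, Glu): 1 synonymous substitution.
Codon 2 (CAG, Gln): 1 synonymous substitution.
Codon 3 (ACA, Thr): 3 synonymous substitutions.
Total: 1 + 1 + 3 = 5.

5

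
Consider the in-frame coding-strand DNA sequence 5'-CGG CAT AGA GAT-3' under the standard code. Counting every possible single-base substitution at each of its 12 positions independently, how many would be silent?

8

Codon 1 (CGG, Arg): 4 synonymous substitutions.
Codon 2 (CAT, His): 1 synonymous substitution.
Codon 3 (AGA, Arg): 2 synonymous substitutions.
Codon 4 (GAT, Asp): 1 synonymous substitution.
Total: 4 + 1 + 2 + 1 = 8.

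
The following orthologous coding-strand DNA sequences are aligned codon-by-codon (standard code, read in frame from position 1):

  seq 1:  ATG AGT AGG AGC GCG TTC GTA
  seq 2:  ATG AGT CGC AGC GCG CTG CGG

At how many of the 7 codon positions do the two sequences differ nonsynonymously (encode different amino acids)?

Codon 1: ATG Met / ATG Met — identical.
Codon 2: AGT Ser / AGT Ser — identical.
Codon 3: AGG Arg / CGC Arg — synonymous.
Codon 4: AGC Ser / AGC Ser — identical.
Codon 5: GCG Ala / GCG Ala — identical.
Codon 6: TTC Phe / CTG Leu — nonsynonymous.
Codon 7: GTA Val / CGG Arg — nonsynonymous.
Nonsynonymous differences: 2.

2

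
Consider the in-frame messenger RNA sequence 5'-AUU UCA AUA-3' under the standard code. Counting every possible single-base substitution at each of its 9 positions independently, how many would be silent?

7

Codon 1 (AUU, Ile): 2 synonymous substitutions.
Codon 2 (UCA, Ser): 3 synonymous substitutions.
Codon 3 (AUA, Ile): 2 synonymous substitutions.
Total: 2 + 3 + 2 = 7.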